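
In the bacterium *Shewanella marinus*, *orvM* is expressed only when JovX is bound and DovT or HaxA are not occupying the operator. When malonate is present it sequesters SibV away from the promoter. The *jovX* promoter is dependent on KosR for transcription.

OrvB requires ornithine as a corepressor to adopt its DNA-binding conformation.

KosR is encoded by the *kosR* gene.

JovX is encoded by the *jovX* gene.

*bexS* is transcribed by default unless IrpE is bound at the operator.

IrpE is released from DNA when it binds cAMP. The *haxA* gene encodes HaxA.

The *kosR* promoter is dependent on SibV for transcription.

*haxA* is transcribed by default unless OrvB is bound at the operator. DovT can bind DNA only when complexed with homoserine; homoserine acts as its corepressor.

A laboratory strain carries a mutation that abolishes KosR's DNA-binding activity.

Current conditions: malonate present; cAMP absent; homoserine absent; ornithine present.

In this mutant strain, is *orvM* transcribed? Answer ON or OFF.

OFF

KosR is non-functional in this strain, so it has no effect.
Required activator KosR is absent, so *jovX* is not transcribed.
So JovX is not produced.
Homoserine is absent, so DovT is inactive.
Ornithine is present, so OrvB is active.
With repressor OrvB bound, *haxA* is not transcribed.
So HaxA is not produced.
Required activator JovX is absent, so *orvM* is not transcribed.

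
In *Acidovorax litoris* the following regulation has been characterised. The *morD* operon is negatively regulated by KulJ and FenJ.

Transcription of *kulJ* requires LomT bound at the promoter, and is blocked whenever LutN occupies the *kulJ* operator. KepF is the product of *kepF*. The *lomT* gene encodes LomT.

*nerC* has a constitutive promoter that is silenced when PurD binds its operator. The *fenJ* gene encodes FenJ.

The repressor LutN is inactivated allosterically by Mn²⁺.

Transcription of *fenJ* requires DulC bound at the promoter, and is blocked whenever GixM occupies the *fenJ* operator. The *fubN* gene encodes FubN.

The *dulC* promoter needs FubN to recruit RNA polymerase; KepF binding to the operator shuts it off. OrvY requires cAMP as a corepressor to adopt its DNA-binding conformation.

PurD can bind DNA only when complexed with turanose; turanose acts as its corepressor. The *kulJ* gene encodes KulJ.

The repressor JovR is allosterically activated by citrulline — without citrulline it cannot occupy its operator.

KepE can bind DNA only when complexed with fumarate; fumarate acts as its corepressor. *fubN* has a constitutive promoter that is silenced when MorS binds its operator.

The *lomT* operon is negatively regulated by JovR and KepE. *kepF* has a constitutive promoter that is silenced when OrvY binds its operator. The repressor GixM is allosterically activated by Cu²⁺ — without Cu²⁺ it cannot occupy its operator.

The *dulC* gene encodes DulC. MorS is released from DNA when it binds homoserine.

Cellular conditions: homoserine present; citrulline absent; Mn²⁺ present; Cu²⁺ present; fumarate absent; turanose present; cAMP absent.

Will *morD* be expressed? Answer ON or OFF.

OFF

Mn²⁺ is present, so LutN is inactive.
Citrulline is absent, so JovR is inactive.
Fumarate is absent, so KepE is inactive.
With no repressor bound, *lomT* is transcribed.
So LomT is produced and active.
No repressor is bound and LomT is active, so *kulJ* is transcribed.
So KulJ is produced and active.
cAMP is absent, so OrvY is inactive.
With no repressor bound, *kepF* is transcribed.
So KepF is produced and active.
Homoserine is present, so MorS is inactive.
With no repressor bound, *fubN* is transcribed.
So FubN is produced and active.
With repressor KepF bound, *dulC* is not transcribed.
So DulC is not produced.
Cu²⁺ is present, so GixM is active.
With repressor GixM bound, *fenJ* is not transcribed.
So FenJ is not produced.
With repressor KulJ bound, *morD* is not transcribed.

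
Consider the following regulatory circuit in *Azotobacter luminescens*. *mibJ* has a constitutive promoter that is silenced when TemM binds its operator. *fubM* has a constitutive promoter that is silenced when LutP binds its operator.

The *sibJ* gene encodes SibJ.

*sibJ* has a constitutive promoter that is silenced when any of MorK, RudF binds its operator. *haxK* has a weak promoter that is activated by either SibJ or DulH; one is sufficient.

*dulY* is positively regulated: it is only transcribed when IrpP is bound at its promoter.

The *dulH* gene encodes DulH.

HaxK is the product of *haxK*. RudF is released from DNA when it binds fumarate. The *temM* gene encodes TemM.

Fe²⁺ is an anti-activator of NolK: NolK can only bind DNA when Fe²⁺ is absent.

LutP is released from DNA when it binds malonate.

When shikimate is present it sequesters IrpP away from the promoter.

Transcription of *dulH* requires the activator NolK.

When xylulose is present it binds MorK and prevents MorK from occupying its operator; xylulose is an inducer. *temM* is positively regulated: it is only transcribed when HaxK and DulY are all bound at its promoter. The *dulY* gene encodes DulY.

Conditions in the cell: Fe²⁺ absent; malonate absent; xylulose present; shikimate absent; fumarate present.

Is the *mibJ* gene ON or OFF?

OFF

Xylulose is present, so MorK is inactive.
Fumarate is present, so RudF is inactive.
With no repressor bound, *sibJ* is transcribed.
So SibJ is produced and active.
Fe²⁺ is absent, so NolK is active.
No repressor is bound and NolK is active, so *dulH* is transcribed.
So DulH is produced and active.
Activator SibJ is present, so *haxK* is transcribed.
So HaxK is produced and active.
Shikimate is absent, so IrpP is active.
No repressor is bound and IrpP is active, so *dulY* is transcribed.
So DulY is produced and active.
No repressor is bound and HaxK and DulY are active, so *temM* is transcribed.
So TemM is produced and active.
With repressor TemM bound, *mibJ* is not transcribed.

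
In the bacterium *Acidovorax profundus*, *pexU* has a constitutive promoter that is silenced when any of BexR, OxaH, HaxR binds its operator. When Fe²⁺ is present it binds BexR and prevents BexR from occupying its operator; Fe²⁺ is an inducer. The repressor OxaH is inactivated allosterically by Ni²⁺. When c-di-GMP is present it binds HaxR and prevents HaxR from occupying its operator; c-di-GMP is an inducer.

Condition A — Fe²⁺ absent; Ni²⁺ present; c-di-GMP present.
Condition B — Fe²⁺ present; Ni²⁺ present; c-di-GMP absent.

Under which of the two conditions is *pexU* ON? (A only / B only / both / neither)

Condition A:
Fe²⁺ is absent, so BexR is active.
Ni²⁺ is present, so OxaH is inactive.
c-di-GMP is present, so HaxR is inactive.
With repressor BexR bound, *pexU* is not transcribed.
→ *pexU* is OFF in A.
Condition B:
Fe²⁺ is present, so BexR is inactive.
Ni²⁺ is present, so OxaH is inactive.
c-di-GMP is absent, so HaxR is active.
With repressor HaxR bound, *pexU* is not transcribed.
→ *pexU* is OFF in B.

neither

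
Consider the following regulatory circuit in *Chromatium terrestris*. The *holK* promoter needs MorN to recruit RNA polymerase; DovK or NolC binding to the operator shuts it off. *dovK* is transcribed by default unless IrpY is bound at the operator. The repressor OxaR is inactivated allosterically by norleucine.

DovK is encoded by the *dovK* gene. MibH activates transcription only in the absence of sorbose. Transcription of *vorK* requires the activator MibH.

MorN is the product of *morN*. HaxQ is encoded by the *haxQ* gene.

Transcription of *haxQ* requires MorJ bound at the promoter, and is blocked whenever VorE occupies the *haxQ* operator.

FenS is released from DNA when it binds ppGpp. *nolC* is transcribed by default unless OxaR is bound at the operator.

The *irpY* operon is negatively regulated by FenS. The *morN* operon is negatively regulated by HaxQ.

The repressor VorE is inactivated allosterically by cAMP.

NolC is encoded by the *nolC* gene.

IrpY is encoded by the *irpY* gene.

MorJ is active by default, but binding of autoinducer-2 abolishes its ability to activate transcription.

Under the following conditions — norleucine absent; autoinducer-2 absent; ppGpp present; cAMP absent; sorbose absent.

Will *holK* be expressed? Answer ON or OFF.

ON

cAMP is absent, so VorE is active.
Autoinducer-2 is absent, so MorJ is active.
With repressor VorE bound, *haxQ* is not transcribed.
So HaxQ is not produced.
With no repressor bound, *morN* is transcribed.
So MorN is produced and active.
ppGpp is present, so FenS is inactive.
With no repressor bound, *irpY* is transcribed.
So IrpY is produced and active.
With repressor IrpY bound, *dovK* is not transcribed.
So DovK is not produced.
Norleucine is absent, so OxaR is active.
With repressor OxaR bound, *nolC* is not transcribed.
So NolC is not produced.
No repressor is bound and MorN is active, so *holK* is transcribed.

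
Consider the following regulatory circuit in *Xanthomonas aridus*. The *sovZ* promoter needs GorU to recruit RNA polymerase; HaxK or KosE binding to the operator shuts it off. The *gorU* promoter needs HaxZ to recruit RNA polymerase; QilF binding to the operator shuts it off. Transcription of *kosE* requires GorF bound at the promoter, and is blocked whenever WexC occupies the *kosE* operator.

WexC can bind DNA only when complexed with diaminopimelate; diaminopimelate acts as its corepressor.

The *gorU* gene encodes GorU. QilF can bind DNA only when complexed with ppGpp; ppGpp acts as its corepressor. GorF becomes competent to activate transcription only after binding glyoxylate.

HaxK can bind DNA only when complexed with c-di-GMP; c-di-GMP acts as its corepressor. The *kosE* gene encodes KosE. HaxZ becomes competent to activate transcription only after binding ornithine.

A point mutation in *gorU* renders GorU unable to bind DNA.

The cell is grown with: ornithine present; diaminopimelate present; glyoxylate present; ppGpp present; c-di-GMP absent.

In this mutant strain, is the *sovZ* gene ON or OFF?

OFF

c-di-GMP is absent, so HaxK is inactive.
Glyoxylate is present, so GorF is active.
Diaminopimelate is present, so WexC is active.
With repressor WexC bound, *kosE* is not transcribed.
So KosE is not produced.
GorU is non-functional in this strain, so it has no effect.
Required activator GorU is absent, so *sovZ* is not transcribed.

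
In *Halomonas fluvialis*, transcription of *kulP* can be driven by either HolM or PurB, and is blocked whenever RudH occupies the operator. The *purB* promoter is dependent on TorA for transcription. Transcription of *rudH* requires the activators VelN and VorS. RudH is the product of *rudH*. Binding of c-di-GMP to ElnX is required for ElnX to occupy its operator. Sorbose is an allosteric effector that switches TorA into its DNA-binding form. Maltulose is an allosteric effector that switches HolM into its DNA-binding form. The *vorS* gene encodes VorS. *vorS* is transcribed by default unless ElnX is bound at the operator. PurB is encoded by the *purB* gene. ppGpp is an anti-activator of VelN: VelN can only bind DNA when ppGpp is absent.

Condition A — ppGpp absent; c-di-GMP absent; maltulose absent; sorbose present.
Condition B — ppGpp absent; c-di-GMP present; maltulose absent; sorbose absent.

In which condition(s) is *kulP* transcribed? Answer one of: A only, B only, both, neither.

Condition A:
ppGpp is absent, so VelN is active.
c-di-GMP is absent, so ElnX is inactive.
With no repressor bound, *vorS* is transcribed.
So VorS is produced and active.
No repressor is bound and VelN and VorS are active, so *rudH* is transcribed.
So RudH is produced and active.
Maltulose is absent, so HolM is inactive.
Sorbose is present, so TorA is active.
No repressor is bound and TorA is active, so *purB* is transcribed.
So PurB is produced and active.
With repressor RudH bound, *kulP* is not transcribed.
→ *kulP* is OFF in A.
Condition B:
ppGpp is absent, so VelN is active.
c-di-GMP is present, so ElnX is active.
With repressor ElnX bound, *vorS* is not transcribed.
So VorS is not produced.
Required activator VorS is absent, so *rudH* is not transcribed.
So RudH is not produced.
Maltulose is absent, so HolM is inactive.
Sorbose is absent, so TorA is inactive.
Required activator TorA is absent, so *purB* is not transcribed.
So PurB is not produced.
No activator is available at the *kulP* promoter, so *kulP* is not transcribed.
→ *kulP* is OFF in B.

neither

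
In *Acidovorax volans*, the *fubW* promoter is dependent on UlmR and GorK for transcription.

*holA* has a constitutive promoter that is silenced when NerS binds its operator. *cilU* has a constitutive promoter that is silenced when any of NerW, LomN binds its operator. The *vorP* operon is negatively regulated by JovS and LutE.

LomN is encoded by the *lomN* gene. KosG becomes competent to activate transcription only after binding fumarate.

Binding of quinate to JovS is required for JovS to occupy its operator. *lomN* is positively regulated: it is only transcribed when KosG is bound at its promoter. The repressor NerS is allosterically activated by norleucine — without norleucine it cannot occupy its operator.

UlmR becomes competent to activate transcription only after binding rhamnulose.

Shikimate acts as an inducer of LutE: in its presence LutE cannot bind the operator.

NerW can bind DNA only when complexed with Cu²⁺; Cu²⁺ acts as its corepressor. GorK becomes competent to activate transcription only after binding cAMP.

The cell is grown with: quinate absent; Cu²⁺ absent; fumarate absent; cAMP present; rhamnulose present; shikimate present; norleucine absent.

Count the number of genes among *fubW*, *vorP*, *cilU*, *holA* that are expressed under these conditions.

Rhamnulose is present, so UlmR is active.
cAMP is present, so GorK is active.
No repressor is bound and UlmR and GorK are active, so *fubW* is transcribed.
→ *fubW* is ON.
Quinate is absent, so JovS is inactive.
Shikimate is present, so LutE is inactive.
With no repressor bound, *vorP* is transcribed.
→ *vorP* is ON.
Cu²⁺ is absent, so NerW is inactive.
Fumarate is absent, so KosG is inactive.
Required activator KosG is absent, so *lomN* is not transcribed.
So LomN is not produced.
With no repressor bound, *cilU* is transcribed.
→ *cilU* is ON.
Norleucine is absent, so NerS is inactive.
With no repressor bound, *holA* is transcribed.
→ *holA* is ON.
4 of the 4 genes are transcribed.

4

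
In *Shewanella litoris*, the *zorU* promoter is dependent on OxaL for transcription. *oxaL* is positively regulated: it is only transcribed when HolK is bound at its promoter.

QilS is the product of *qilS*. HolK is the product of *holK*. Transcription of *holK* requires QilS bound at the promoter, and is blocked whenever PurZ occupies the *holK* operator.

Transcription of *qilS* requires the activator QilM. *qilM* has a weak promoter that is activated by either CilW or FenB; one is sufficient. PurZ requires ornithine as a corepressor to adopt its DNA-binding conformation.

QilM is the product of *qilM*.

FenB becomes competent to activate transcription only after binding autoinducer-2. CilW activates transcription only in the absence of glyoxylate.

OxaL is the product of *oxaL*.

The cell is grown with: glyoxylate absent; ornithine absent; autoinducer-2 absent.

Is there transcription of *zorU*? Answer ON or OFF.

Glyoxylate is absent, so CilW is active.
Autoinducer-2 is absent, so FenB is inactive.
Activator CilW is present, so *qilM* is transcribed.
So QilM is produced and active.
No repressor is bound and QilM is active, so *qilS* is transcribed.
So QilS is produced and active.
Ornithine is absent, so PurZ is inactive.
No repressor is bound and QilS is active, so *holK* is transcribed.
So HolK is produced and active.
No repressor is bound and HolK is active, so *oxaL* is transcribed.
So OxaL is produced and active.
No repressor is bound and OxaL is active, so *zorU* is transcribed.

ON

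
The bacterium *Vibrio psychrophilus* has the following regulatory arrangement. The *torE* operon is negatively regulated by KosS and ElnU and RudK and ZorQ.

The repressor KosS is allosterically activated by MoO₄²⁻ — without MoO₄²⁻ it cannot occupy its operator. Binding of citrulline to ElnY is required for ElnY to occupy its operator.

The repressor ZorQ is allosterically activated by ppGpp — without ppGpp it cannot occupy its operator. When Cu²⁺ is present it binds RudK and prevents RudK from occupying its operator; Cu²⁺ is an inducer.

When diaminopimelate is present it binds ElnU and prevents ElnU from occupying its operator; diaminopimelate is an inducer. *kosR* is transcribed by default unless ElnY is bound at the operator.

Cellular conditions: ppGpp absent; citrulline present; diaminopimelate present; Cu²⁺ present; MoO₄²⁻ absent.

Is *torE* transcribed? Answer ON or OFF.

ON

MoO₄²⁻ is absent, so KosS is inactive.
Diaminopimelate is present, so ElnU is inactive.
Cu²⁺ is present, so RudK is inactive.
ppGpp is absent, so ZorQ is inactive.
With no repressor bound, *torE* is transcribed.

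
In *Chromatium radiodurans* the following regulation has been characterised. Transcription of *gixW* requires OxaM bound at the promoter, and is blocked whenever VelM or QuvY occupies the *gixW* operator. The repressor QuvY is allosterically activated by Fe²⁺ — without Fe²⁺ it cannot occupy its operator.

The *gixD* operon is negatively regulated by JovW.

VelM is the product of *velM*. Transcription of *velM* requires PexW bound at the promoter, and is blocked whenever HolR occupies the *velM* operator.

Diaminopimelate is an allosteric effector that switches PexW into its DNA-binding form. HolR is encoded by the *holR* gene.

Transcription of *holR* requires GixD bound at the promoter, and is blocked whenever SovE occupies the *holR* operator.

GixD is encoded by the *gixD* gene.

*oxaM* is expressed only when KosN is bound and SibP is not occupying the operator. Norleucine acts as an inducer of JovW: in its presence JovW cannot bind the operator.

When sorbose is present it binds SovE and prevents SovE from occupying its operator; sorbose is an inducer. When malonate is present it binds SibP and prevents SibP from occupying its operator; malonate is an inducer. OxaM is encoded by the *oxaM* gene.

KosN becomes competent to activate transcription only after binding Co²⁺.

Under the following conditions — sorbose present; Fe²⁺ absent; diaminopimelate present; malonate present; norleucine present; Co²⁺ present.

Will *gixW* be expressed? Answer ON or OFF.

Norleucine is present, so JovW is inactive.
With no repressor bound, *gixD* is transcribed.
So GixD is produced and active.
Sorbose is present, so SovE is inactive.
No repressor is bound and GixD is active, so *holR* is transcribed.
So HolR is produced and active.
Diaminopimelate is present, so PexW is active.
With repressor HolR bound, *velM* is not transcribed.
So VelM is not produced.
Malonate is present, so SibP is inactive.
Co²⁺ is present, so KosN is active.
No repressor is bound and KosN is active, so *oxaM* is transcribed.
So OxaM is produced and active.
Fe²⁺ is absent, so QuvY is inactive.
No repressor is bound and OxaM is active, so *gixW* is transcribed.

ON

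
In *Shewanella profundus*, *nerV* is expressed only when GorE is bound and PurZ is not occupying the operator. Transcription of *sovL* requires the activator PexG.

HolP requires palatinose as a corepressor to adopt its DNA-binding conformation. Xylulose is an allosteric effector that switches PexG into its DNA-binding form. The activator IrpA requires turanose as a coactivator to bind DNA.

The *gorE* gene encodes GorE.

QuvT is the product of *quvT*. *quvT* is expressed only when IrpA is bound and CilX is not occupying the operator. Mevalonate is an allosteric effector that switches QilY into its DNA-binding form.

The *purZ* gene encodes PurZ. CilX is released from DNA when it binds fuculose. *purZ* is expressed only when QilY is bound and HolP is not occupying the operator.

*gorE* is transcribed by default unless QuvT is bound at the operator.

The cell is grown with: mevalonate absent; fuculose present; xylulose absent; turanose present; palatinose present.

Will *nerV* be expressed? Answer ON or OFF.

OFF

Palatinose is present, so HolP is active.
Mevalonate is absent, so QilY is inactive.
With repressor HolP bound, *purZ* is not transcribed.
So PurZ is not produced.
Turanose is present, so IrpA is active.
Fuculose is present, so CilX is inactive.
No repressor is bound and IrpA is active, so *quvT* is transcribed.
So QuvT is produced and active.
With repressor QuvT bound, *gorE* is not transcribed.
So GorE is not produced.
Required activator GorE is absent, so *nerV* is not transcribed.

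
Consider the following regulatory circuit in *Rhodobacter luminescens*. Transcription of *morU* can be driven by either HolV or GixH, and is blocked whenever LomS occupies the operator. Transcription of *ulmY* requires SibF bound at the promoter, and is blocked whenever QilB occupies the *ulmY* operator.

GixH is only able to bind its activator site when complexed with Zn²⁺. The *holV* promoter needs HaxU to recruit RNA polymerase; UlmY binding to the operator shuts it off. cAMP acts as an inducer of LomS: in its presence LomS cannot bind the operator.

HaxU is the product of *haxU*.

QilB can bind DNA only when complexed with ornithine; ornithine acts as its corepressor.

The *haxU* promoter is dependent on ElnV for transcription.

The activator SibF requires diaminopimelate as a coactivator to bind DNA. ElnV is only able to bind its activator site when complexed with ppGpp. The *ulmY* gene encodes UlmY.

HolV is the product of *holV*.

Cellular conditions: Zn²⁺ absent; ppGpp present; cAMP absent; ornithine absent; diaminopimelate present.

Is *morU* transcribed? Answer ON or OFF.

cAMP is absent, so LomS is active.
ppGpp is present, so ElnV is active.
No repressor is bound and ElnV is active, so *haxU* is transcribed.
So HaxU is produced and active.
Ornithine is absent, so QilB is inactive.
Diaminopimelate is present, so SibF is active.
No repressor is bound and SibF is active, so *ulmY* is transcribed.
So UlmY is produced and active.
With repressor UlmY bound, *holV* is not transcribed.
So HolV is not produced.
Zn²⁺ is absent, so GixH is inactive.
With repressor LomS bound, *morU* is not transcribed.

OFF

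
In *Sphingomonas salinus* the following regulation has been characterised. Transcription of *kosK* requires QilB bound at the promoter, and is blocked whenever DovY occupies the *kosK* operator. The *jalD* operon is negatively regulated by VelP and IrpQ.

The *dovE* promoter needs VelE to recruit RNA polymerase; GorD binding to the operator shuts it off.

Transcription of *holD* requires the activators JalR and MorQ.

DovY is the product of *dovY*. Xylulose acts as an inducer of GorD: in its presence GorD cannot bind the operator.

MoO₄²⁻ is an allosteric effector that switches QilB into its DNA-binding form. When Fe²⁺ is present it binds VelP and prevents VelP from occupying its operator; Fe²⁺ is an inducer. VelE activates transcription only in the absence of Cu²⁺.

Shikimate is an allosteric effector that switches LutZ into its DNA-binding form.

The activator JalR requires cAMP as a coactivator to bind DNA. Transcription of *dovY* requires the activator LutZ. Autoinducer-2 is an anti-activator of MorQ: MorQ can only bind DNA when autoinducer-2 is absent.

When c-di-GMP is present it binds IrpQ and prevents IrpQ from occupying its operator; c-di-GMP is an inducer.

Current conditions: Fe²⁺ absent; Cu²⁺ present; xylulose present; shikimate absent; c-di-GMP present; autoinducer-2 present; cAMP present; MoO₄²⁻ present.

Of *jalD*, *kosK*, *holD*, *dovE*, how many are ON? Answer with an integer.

1

Fe²⁺ is absent, so VelP is active.
c-di-GMP is present, so IrpQ is inactive.
With repressor VelP bound, *jalD* is not transcribed.
→ *jalD* is OFF.
MoO₄²⁻ is present, so QilB is active.
Shikimate is absent, so LutZ is inactive.
Required activator LutZ is absent, so *dovY* is not transcribed.
So DovY is not produced.
No repressor is bound and QilB is active, so *kosK* is transcribed.
→ *kosK* is ON.
cAMP is present, so JalR is active.
Autoinducer-2 is present, so MorQ is inactive.
Required activator MorQ is absent, so *holD* is not transcribed.
→ *holD* is OFF.
Cu²⁺ is present, so VelE is inactive.
Xylulose is present, so GorD is inactive.
Required activator VelE is absent, so *dovE* is not transcribed.
→ *dovE* is OFF.
1 of the 4 genes is transcribed.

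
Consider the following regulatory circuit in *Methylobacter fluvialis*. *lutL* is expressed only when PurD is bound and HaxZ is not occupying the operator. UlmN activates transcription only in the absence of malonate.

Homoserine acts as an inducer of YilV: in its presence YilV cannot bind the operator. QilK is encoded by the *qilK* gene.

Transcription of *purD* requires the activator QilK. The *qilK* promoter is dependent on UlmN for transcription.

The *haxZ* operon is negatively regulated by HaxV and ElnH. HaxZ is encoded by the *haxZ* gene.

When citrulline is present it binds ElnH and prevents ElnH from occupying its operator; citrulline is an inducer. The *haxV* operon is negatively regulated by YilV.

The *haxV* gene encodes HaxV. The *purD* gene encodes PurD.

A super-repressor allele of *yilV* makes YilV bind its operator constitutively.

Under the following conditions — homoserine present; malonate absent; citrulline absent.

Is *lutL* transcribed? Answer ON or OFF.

ON

Malonate is absent, so UlmN is active.
No repressor is bound and UlmN is active, so *qilK* is transcribed.
So QilK is produced and active.
No repressor is bound and QilK is active, so *purD* is transcribed.
So PurD is produced and active.
YilV is constitutively active in this strain.
With repressor YilV bound, *haxV* is not transcribed.
So HaxV is not produced.
Citrulline is absent, so ElnH is active.
With repressor ElnH bound, *haxZ* is not transcribed.
So HaxZ is not produced.
No repressor is bound and PurD is active, so *lutL* is transcribed.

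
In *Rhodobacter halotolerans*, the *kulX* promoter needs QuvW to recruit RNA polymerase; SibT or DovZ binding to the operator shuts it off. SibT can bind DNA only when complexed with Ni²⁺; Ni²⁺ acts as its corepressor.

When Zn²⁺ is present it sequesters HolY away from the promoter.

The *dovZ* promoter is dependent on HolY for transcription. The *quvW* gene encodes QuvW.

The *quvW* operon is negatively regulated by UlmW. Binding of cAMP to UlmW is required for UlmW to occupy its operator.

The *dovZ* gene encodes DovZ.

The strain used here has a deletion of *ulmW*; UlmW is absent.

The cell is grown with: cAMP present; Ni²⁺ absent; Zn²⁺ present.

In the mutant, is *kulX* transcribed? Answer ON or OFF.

Ni²⁺ is absent, so SibT is inactive.
UlmW is non-functional in this strain, so it has no effect.
With no repressor bound, *quvW* is transcribed.
So QuvW is produced and active.
Zn²⁺ is present, so HolY is inactive.
Required activator HolY is absent, so *dovZ* is not transcribed.
So DovZ is not produced.
No repressor is bound and QuvW is active, so *kulX* is transcribed.

ON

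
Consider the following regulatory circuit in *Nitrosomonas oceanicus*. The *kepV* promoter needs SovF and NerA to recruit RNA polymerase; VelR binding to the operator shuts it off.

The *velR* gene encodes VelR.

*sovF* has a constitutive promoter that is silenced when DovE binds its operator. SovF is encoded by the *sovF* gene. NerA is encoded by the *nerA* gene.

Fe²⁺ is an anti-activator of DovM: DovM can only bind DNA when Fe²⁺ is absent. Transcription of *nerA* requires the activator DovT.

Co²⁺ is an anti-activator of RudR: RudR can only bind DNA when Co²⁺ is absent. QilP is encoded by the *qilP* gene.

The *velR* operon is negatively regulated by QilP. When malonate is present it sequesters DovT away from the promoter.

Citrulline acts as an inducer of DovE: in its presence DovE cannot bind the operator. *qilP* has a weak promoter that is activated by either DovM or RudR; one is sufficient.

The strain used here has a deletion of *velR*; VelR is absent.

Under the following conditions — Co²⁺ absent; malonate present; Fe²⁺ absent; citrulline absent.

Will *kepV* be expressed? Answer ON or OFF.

OFF

Citrulline is absent, so DovE is active.
With repressor DovE bound, *sovF* is not transcribed.
So SovF is not produced.
VelR is non-functional in this strain, so it has no effect.
Malonate is present, so DovT is inactive.
Required activator DovT is absent, so *nerA* is not transcribed.
So NerA is not produced.
Required activator SovF is absent, so *kepV* is not transcribed.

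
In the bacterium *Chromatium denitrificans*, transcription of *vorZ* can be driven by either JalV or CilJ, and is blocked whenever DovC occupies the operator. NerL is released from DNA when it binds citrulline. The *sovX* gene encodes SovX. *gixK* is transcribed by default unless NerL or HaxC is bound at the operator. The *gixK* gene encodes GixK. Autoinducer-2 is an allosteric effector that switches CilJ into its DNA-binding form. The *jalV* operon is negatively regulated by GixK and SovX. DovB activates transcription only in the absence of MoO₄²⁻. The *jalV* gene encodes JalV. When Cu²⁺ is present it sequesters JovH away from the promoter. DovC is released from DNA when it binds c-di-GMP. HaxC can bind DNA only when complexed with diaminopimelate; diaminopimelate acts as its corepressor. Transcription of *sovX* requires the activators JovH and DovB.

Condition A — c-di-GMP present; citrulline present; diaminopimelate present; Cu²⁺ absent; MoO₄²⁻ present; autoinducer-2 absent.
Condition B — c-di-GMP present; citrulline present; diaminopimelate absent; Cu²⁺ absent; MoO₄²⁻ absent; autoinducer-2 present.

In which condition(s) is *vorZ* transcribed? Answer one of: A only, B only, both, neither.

both

Condition A:
c-di-GMP is present, so DovC is inactive.
Citrulline is present, so NerL is inactive.
Diaminopimelate is present, so HaxC is active.
With repressor HaxC bound, *gixK* is not transcribed.
So GixK is not produced.
Cu²⁺ is absent, so JovH is active.
MoO₄²⁻ is present, so DovB is inactive.
Required activator DovB is absent, so *sovX* is not transcribed.
So SovX is not produced.
With no repressor bound, *jalV* is transcribed.
So JalV is produced and active.
Autoinducer-2 is absent, so CilJ is inactive.
Activator JalV is present, so *vorZ* is transcribed.
→ *vorZ* is ON in A.
Condition B:
c-di-GMP is present, so DovC is inactive.
Citrulline is present, so NerL is inactive.
Diaminopimelate is absent, so HaxC is inactive.
With no repressor bound, *gixK* is transcribed.
So GixK is produced and active.
Cu²⁺ is absent, so JovH is active.
MoO₄²⁻ is absent, so DovB is active.
No repressor is bound and JovH and DovB are active, so *sovX* is transcribed.
So SovX is produced and active.
With repressor GixK bound, *jalV* is not transcribed.
So JalV is not produced.
Autoinducer-2 is present, so CilJ is active.
Activator CilJ is present, so *vorZ* is transcribed.
→ *vorZ* is ON in B.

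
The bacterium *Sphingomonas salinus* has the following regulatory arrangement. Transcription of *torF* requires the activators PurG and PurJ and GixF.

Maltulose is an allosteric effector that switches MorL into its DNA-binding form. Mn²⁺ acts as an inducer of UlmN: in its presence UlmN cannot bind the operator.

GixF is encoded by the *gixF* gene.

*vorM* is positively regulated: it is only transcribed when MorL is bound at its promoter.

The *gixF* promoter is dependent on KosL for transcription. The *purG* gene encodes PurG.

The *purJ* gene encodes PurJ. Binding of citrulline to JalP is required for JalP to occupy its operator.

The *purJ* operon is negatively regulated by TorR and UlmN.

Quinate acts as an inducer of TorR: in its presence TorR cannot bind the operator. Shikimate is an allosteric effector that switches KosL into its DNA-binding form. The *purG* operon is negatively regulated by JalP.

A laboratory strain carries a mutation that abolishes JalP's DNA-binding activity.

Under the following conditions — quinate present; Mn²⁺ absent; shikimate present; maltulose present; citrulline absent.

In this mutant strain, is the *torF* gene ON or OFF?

OFF

JalP is non-functional in this strain, so it has no effect.
With no repressor bound, *purG* is transcribed.
So PurG is produced and active.
Quinate is present, so TorR is inactive.
Mn²⁺ is absent, so UlmN is active.
With repressor UlmN bound, *purJ* is not transcribed.
So PurJ is not produced.
Shikimate is present, so KosL is active.
No repressor is bound and KosL is active, so *gixF* is transcribed.
So GixF is produced and active.
Required activator PurJ is absent, so *torF* is not transcribed.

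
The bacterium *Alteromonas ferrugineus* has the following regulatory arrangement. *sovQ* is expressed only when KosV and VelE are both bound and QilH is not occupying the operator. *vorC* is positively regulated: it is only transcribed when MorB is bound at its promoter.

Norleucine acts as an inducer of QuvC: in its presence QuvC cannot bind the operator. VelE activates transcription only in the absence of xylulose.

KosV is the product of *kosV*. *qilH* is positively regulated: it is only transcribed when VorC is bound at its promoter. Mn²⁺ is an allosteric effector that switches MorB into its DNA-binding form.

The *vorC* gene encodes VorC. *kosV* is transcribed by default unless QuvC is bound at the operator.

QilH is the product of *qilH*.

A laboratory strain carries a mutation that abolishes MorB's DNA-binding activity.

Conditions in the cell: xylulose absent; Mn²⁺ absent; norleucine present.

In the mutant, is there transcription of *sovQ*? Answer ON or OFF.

MorB is non-functional in this strain, so it has no effect.
Required activator MorB is absent, so *vorC* is not transcribed.
So VorC is not produced.
Required activator VorC is absent, so *qilH* is not transcribed.
So QilH is not produced.
Norleucine is present, so QuvC is inactive.
With no repressor bound, *kosV* is transcribed.
So KosV is produced and active.
Xylulose is absent, so VelE is active.
No repressor is bound and KosV and VelE are active, so *sovQ* is transcribed.

ON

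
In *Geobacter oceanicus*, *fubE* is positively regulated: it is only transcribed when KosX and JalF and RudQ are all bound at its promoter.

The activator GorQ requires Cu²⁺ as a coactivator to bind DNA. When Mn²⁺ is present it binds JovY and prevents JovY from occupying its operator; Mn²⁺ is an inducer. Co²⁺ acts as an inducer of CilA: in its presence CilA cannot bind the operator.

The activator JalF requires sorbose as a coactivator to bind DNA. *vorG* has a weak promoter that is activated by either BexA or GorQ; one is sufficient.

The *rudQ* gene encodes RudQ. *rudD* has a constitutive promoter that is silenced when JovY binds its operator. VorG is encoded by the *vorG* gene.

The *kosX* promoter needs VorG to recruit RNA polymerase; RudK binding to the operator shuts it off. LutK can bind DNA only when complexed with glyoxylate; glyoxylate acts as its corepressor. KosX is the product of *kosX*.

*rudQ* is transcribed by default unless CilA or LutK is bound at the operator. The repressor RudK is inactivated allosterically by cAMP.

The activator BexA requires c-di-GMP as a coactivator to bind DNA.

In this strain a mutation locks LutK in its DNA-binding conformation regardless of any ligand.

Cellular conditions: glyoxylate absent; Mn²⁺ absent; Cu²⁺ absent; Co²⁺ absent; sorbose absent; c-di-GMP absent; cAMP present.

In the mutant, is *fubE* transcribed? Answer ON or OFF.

OFF

c-di-GMP is absent, so BexA is inactive.
Cu²⁺ is absent, so GorQ is inactive.
No activator is available at the *vorG* promoter, so *vorG* is not transcribed.
So VorG is not produced.
cAMP is present, so RudK is inactive.
Required activator VorG is absent, so *kosX* is not transcribed.
So KosX is not produced.
Sorbose is absent, so JalF is inactive.
Co²⁺ is absent, so CilA is active.
LutK is constitutively active in this strain.
With repressor CilA bound, *rudQ* is not transcribed.
So RudQ is not produced.
Required activator KosX is absent, so *fubE* is not transcribed.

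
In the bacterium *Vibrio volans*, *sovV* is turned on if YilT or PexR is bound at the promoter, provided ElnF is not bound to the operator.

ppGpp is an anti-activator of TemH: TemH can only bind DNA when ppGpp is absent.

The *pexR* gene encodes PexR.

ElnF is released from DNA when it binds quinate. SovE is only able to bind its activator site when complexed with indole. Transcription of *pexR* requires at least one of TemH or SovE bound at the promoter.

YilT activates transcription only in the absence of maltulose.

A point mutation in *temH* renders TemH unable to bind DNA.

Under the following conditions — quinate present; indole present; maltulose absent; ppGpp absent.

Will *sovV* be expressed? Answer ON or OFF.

Maltulose is absent, so YilT is active.
Quinate is present, so ElnF is inactive.
TemH is non-functional in this strain, so it has no effect.
Indole is present, so SovE is active.
Activator SovE is present, so *pexR* is transcribed.
So PexR is produced and active.
Activator YilT is present, so *sovV* is transcribed.

ON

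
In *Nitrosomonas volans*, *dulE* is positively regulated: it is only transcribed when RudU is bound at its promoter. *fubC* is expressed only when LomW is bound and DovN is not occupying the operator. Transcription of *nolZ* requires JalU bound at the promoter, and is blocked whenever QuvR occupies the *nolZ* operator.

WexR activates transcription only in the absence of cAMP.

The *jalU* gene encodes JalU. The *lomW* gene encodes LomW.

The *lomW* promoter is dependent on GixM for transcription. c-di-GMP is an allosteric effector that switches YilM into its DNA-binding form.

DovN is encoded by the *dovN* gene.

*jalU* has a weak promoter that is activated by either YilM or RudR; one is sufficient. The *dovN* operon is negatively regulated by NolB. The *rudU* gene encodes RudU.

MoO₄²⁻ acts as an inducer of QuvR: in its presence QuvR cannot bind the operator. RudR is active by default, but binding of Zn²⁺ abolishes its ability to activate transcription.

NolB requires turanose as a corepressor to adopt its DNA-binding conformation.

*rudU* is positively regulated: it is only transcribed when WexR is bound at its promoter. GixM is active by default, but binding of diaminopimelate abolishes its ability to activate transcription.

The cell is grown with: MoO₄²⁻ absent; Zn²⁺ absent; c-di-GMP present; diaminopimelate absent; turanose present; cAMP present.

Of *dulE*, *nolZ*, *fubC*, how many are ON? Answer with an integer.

cAMP is present, so WexR is inactive.
Required activator WexR is absent, so *rudU* is not transcribed.
So RudU is not produced.
Required activator RudU is absent, so *dulE* is not transcribed.
→ *dulE* is OFF.
MoO₄²⁻ is absent, so QuvR is active.
c-di-GMP is present, so YilM is active.
Zn²⁺ is absent, so RudR is active.
Activator YilM is present, so *jalU* is transcribed.
So JalU is produced and active.
With repressor QuvR bound, *nolZ* is not transcribed.
→ *nolZ* is OFF.
Turanose is present, so NolB is active.
With repressor NolB bound, *dovN* is not transcribed.
So DovN is not produced.
Diaminopimelate is absent, so GixM is active.
No repressor is bound and GixM is active, so *lomW* is transcribed.
So LomW is produced and active.
No repressor is bound and LomW is active, so *fubC* is transcribed.
→ *fubC* is ON.
1 of the 3 genes is transcribed.

1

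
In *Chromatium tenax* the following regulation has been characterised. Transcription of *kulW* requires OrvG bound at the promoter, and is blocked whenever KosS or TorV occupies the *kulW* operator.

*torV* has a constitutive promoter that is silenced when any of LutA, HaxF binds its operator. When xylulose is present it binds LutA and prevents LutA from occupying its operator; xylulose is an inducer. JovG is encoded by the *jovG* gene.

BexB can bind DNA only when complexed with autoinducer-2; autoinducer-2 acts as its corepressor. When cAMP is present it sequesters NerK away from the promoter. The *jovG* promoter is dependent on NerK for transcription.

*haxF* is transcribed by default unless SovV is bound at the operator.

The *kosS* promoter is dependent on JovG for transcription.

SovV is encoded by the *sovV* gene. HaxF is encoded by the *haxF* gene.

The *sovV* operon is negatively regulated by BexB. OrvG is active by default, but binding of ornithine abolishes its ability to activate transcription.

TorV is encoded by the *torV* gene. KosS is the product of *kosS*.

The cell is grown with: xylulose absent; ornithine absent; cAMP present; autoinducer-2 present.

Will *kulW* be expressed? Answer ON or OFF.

Ornithine is absent, so OrvG is active.
cAMP is present, so NerK is inactive.
Required activator NerK is absent, so *jovG* is not transcribed.
So JovG is not produced.
Required activator JovG is absent, so *kosS* is not transcribed.
So KosS is not produced.
Xylulose is absent, so LutA is active.
Autoinducer-2 is present, so BexB is active.
With repressor BexB bound, *sovV* is not transcribed.
So SovV is not produced.
With no repressor bound, *haxF* is transcribed.
So HaxF is produced and active.
With repressor LutA bound, *torV* is not transcribed.
So TorV is not produced.
No repressor is bound and OrvG is active, so *kulW* is transcribed.

ON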